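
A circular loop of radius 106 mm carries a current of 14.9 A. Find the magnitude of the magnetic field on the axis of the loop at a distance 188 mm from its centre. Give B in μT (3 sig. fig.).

B ≈ 10.5 μT

On the axis of a circular loop, B = μ₀IR² / [2(R²+z²)^(3/2)].
R² + z² = (0.106)² + (0.188)² = 0.04658 m², and (R²+z²)^(3/2) = 1.01×10⁻² m³.
B = (4π×10⁻⁷ × 14.9 × 0.01124) / (2 × 1.01×10⁻²) = 1.05×10⁻⁵ T.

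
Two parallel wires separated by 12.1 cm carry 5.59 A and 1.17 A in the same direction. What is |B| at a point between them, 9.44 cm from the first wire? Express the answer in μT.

B ≈ 3.05 μT

Each long wire gives B = μ₀I/(2πd). Distances are d₁ = 0.0944 m and d₂ = 0.0266 m.
B₁ = 1.18×10⁻⁵ T, B₂ = 8.80×10⁻⁶ T.
Between parallel currents the two contributions point in opposite directions, so they subtract. B = |B₁ − B₂| = |1.18×10⁻⁵ − 8.80×10⁻⁶| = 3.05×10⁻⁶ T.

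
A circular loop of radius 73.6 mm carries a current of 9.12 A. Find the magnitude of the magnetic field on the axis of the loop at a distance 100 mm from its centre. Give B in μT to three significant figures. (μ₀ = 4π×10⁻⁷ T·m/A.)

B ≈ 16.2 μT

On the axis of a circular loop, B = μ₀IR² / [2(R²+z²)^(3/2)].
R² + z² = (0.0736)² + (0.1)² = 0.01542 m², and (R²+z²)^(3/2) = 1.91×10⁻³ m³.
B = (4π×10⁻⁷ × 9.12 × 0.005417) / (2 × 1.91×10⁻³) = 1.62×10⁻⁵ T.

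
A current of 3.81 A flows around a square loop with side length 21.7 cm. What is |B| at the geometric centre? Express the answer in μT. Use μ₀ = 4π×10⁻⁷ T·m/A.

B ≈ 19.9 μT

Each side is a finite straight segment at perpendicular distance d = a/(2 tan(π/4)) = 0.1085 m from the centre, with end-angles ±π/4.
One side contributes B₁ = (μ₀I/4πd)·2 sin(π/4) = 4.97×10⁻⁶ T.
All 4 sides add in the same direction: B = 4 × 4.97×10⁻⁶ = 1.99×10⁻⁵ T.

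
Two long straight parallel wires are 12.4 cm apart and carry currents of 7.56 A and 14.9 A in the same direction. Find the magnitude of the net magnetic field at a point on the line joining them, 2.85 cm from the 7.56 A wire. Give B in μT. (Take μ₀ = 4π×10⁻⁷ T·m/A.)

Each long wire gives B = μ₀I/(2πd). Distances are d₁ = 0.0285 m and d₂ = 0.0955 m.
B₁ = 5.31×10⁻⁵ T, B₂ = 3.12×10⁻⁵ T.
Between parallel currents the two contributions point in opposite directions, so they subtract. B = |B₁ − B₂| = |5.31×10⁻⁵ − 3.12×10⁻⁵| = 2.18×10⁻⁵ T.

B ≈ 21.8 μT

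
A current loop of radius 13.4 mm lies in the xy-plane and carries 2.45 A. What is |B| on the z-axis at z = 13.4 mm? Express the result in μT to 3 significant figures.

B ≈ 40.6 μT

On the axis of a circular loop, B = μ₀IR² / [2(R²+z²)^(3/2)].
R² + z² = (0.0134)² + (0.0134)² = 0.0003591 m², and (R²+z²)^(3/2) = 6.81×10⁻⁶ m³.
B = (4π×10⁻⁷ × 2.45 × 0.0001796) / (2 × 6.81×10⁻⁶) = 4.06×10⁻⁵ T.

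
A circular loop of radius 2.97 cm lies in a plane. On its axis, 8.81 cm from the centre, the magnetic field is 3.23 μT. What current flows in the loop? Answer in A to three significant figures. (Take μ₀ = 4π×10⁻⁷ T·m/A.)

I ≈ 4.68 A

On the axis of a loop, B = μ₀IR²/[2(R²+z²)^(3/2)], so I = 2B(R²+z²)^(3/2)/(μ₀R²).
R² + z² = 0.0008821 + 0.007762 = 0.008644 m²; raised to 3/2 gives 8.04×10⁻⁴ m³.
I = 2 × 3.23×10⁻⁶ × 8.04×10⁻⁴ / (1.26×10⁻⁶ × 0.0008821) = 4.68 A.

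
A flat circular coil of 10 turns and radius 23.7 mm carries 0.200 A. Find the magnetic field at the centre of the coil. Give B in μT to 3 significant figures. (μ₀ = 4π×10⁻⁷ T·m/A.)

B ≈ 53.0 μT

For an N-turn flat coil, B = Nμ₀I/(2R) with R = 0.0237 m.
B = 10 × 5.30×10⁻⁶ T = 5.30×10⁻⁵ T.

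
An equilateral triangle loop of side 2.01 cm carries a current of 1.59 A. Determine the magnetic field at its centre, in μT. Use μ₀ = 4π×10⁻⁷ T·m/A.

Each side is a finite straight segment at perpendicular distance d = a/(2 tan(π/3)) = 0.005802 m from the centre, with end-angles ±π/3.
One side contributes B₁ = (μ₀I/4πd)·2 sin(π/3) = 4.75×10⁻⁵ T.
All 3 sides add in the same direction: B = 3 × 4.75×10⁻⁵ = 1.42×10⁻⁴ T.

B ≈ 142 μT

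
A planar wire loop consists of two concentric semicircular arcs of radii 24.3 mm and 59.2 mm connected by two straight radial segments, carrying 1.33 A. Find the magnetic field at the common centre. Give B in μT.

B ≈ 10.1 μT

The radial connectors point toward the centre, so dl × r̂ = 0 and they contribute nothing.
Each semicircle gives μ₀I/(4R): inner arc 1.72×10⁻⁵ T, outer arc 7.06×10⁻⁶ T.
The two arcs carry current in opposite angular senses, so their fields oppose: B = |1.72×10⁻⁵ − 7.06×10⁻⁶| = 1.01×10⁻⁵ T.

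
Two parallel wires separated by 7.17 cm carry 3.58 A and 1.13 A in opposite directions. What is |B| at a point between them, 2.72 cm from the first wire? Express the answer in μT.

Each long wire gives B = μ₀I/(2πd). Distances are d₁ = 0.0272 m and d₂ = 0.0445 m.
B₁ = 2.63×10⁻⁵ T, B₂ = 5.08×10⁻⁶ T.
Between antiparallel currents both contributions point the same way, so they add. B = B₁ + B₂ = 2.63×10⁻⁵ + 5.08×10⁻⁶ = 3.14×10⁻⁵ T.

B ≈ 31.4 μT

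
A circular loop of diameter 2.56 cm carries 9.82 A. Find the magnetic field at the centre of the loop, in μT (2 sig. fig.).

B ≈ 480 μT

At the centre of a circular loop the Biot–Savart law gives B = μ₀I/(2R) (so R = 0.0128 m).
B = (4π×10⁻⁷ × 9.82) / (2 × 0.0128) = 4.82×10⁻⁴ T.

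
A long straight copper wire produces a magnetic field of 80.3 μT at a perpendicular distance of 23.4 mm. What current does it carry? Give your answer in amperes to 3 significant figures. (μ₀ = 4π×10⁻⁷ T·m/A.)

For a long straight wire B = μ₀I/(2πd), so I = 2πdB/μ₀.
I = 2π × 0.0234 × 8.03×10⁻⁵ / (4π×10⁻⁷) = 9.40 A.

I ≈ 9.40 A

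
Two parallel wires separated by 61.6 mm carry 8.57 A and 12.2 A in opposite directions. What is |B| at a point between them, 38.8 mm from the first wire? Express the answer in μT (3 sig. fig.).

Each long wire gives B = μ₀I/(2πd). Distances are d₁ = 0.0388 m and d₂ = 0.0228 m.
B₁ = 4.42×10⁻⁵ T, B₂ = 1.07×10⁻⁴ T.
Between antiparallel currents both contributions point the same way, so they add. B = B₁ + B₂ = 4.42×10⁻⁵ + 1.07×10⁻⁴ = 1.51×10⁻⁴ T.

B ≈ 151 μT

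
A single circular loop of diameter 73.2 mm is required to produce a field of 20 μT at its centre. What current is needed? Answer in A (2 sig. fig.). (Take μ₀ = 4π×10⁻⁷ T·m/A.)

At the centre of a circular loop B = μ₀I/(2R), so I = 2RB/μ₀.
With R = 0.0366 m, I = 2 × 0.0366 × 2.00×10⁻⁵ / (4π×10⁻⁷) = 1.17 A.

I ≈ 1.2 A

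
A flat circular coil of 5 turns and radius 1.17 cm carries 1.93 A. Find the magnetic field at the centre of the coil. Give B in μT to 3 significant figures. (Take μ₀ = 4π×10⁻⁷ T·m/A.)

For an N-turn flat coil, B = Nμ₀I/(2R) with R = 0.0117 m.
B = 5 × 1.04×10⁻⁴ T = 5.18×10⁻⁴ T.

B ≈ 518 μT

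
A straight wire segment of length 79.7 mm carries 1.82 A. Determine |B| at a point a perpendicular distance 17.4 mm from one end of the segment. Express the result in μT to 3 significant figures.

For a finite straight segment, B = (μ₀I/4πd)(sinθ₁ + sinθ₂), where θ₁, θ₂ are the angles from the perpendicular to each end.
The perpendicular foot is at one end, so the two end-offsets along the wire are 0 and L = 0.0797 m.
sinθ₁ = 0/√(0²+0.0174²) = 0.0000; sinθ₂ = 0.0797/√(0.0797²+0.0174²) = 0.9770.
B = (4π×10⁻⁷ × 1.82) / (4π × 0.0174) × (0.0000 + 0.9770) = 1.02×10⁻⁵ T.

B ≈ 10.2 μT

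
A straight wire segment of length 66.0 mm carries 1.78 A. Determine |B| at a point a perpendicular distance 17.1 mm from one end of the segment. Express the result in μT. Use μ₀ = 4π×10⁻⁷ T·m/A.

For a finite straight segment, B = (μ₀I/4πd)(sinθ₁ + sinθ₂), where θ₁, θ₂ are the angles from the perpendicular to each end.
The perpendicular foot is at one end, so the two end-offsets along the wire are 0 and L = 0.066 m.
sinθ₁ = 0/√(0²+0.0171²) = 0.0000; sinθ₂ = 0.066/√(0.066²+0.0171²) = 0.9680.
B = (4π×10⁻⁷ × 1.78) / (4π × 0.0171) × (0.0000 + 0.9680) = 1.01×10⁻⁵ T.

B ≈ 10.1 μT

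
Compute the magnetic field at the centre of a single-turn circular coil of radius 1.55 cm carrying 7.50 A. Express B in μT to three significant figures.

At the centre of a circular loop the Biot–Savart law gives B = μ₀I/(2R).
B = (4π×10⁻⁷ × 7.50) / (2 × 0.0155) = 3.04×10⁻⁴ T.

B ≈ 304 μT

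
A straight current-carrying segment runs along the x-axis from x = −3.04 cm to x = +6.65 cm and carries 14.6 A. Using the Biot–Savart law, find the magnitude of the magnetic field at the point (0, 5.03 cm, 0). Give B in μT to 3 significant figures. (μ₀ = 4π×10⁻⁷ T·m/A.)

B ≈ 38.2 μT

For a finite straight segment, B = (μ₀I/4πd)(sinθ₁ + sinθ₂), where θ₁, θ₂ are the angles from the perpendicular to each end.
The perpendicular distance is d = 0.0503 m; the end-offsets along the wire are a = 0.0304 m and b = 0.0665 m.
sinθ₁ = 0.0304/√(0.0304²+0.0503²) = 0.5172; sinθ₂ = 0.0665/√(0.0665²+0.0503²) = 0.7975.
B = (4π×10⁻⁷ × 14.6) / (4π × 0.0503) × (0.5172 + 0.7975) = 3.82×10⁻⁵ T.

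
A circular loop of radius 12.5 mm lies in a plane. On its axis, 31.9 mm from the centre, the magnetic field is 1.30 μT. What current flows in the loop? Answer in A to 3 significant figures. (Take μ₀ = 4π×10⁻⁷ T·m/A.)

I ≈ 0.533 A

On the axis of a loop, B = μ₀IR²/[2(R²+z²)^(3/2)], so I = 2B(R²+z²)^(3/2)/(μ₀R²).
R² + z² = 0.0001563 + 0.001018 = 0.001174 m²; raised to 3/2 gives 4.02×10⁻⁵ m³.
I = 2 × 1.30×10⁻⁶ × 4.02×10⁻⁵ / (1.26×10⁻⁶ × 0.0001563) = 0.533 A.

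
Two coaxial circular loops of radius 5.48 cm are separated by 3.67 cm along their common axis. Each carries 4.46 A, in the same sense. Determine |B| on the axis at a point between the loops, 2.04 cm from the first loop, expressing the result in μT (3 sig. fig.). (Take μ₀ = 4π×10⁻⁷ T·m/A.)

Each loop contributes B = μ₀IR²/[2(R²+z²)^(3/2)] on the axis, with z measured from that loop.
Loop 1 (z = 0.0204 m): B₁ = 4.21×10⁻⁵ T. Loop 2 (z = 0.0163 m): B₂ = 4.50×10⁻⁵ T.
The fields add: B = B₁ + B₂ = 8.71×10⁻⁵ T.

B ≈ 87.1 μT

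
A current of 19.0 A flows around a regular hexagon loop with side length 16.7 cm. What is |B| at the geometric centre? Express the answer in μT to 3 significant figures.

B ≈ 78.8 μT

Each side is a finite straight segment at perpendicular distance d = a/(2 tan(π/6)) = 0.1446 m from the centre, with end-angles ±π/6.
One side contributes B₁ = (μ₀I/4πd)·2 sin(π/6) = 1.31×10⁻⁵ T.
All 6 sides add in the same direction: B = 6 × 1.31×10⁻⁵ = 7.88×10⁻⁵ T.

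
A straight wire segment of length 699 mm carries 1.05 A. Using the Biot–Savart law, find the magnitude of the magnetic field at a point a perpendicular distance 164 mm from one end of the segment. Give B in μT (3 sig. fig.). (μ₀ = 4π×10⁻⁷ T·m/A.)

For a finite straight segment, B = (μ₀I/4πd)(sinθ₁ + sinθ₂), where θ₁, θ₂ are the angles from the perpendicular to each end.
The perpendicular foot is at one end, so the two end-offsets along the wire are 0 and L = 0.699 m.
sinθ₁ = 0/√(0²+0.164²) = 0.0000; sinθ₂ = 0.699/√(0.699²+0.164²) = 0.9736.
B = (4π×10⁻⁷ × 1.05) / (4π × 0.164) × (0.0000 + 0.9736) = 6.23×10⁻⁷ T.

B ≈ 0.623 μT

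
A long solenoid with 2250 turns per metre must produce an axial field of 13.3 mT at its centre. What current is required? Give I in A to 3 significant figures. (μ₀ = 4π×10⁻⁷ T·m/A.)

I ≈ 4.70 A

Inside a long solenoid B = μ₀nI with n = 2250 m⁻¹, so I = B/(μ₀n).
I = 1.33×10⁻² / (4π×10⁻⁷ × 2250) = 4.70 A.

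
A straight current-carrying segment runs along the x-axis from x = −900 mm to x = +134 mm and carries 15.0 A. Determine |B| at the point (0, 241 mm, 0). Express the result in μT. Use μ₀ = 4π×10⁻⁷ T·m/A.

For a finite straight segment, B = (μ₀I/4πd)(sinθ₁ + sinθ₂), where θ₁, θ₂ are the angles from the perpendicular to each end.
The perpendicular distance is d = 0.241 m; the end-offsets along the wire are a = 0.9 m and b = 0.134 m.
sinθ₁ = 0.9/√(0.9²+0.241²) = 0.9660; sinθ₂ = 0.134/√(0.134²+0.241²) = 0.4860.
B = (4π×10⁻⁷ × 15.0) / (4π × 0.241) × (0.9660 + 0.4860) = 9.04×10⁻⁶ T.

B ≈ 9.04 μT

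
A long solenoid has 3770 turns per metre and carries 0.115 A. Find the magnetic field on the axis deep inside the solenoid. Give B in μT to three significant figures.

Inside a long solenoid, B = μ₀nI with n = 3770 turns/m.
B = 4π×10⁻⁷ × 3770 × 0.115 = 5.45×10⁻⁴ T.

B ≈ 545 μT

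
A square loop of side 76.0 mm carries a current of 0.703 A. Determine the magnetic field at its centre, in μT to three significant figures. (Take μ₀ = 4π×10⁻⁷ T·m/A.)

B ≈ 10.5 μT

Each side is a finite straight segment at perpendicular distance d = a/(2 tan(π/4)) = 0.038 m from the centre, with end-angles ±π/4.
One side contributes B₁ = (μ₀I/4πd)·2 sin(π/4) = 2.62×10⁻⁶ T.
All 4 sides add in the same direction: B = 4 × 2.62×10⁻⁶ = 1.05×10⁻⁵ T.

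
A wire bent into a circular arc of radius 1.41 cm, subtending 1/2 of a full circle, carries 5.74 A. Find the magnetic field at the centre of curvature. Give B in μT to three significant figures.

The Biot–Savart field of a circular arc at its centre is B = μ₀Iφ/(4πR), with φ = 3.142 rad.
B = (4π×10⁻⁷ × 5.74 × 3.142) / (4π × 0.0141) = 1.28×10⁻⁴ T.

B ≈ 128 μT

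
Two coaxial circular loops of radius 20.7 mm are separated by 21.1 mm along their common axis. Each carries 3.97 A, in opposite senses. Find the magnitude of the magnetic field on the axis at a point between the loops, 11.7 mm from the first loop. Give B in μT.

B ≈ 11.5 μT

Each loop contributes B = μ₀IR²/[2(R²+z²)^(3/2)] on the axis, with z measured from that loop.
Loop 1 (z = 0.0117 m): B₁ = 7.95×10⁻⁵ T. Loop 2 (z = 0.0094 m): B₂ = 9.10×10⁻⁵ T.
The fields oppose: B = |B₁ − B₂| = 1.15×10⁻⁵ T.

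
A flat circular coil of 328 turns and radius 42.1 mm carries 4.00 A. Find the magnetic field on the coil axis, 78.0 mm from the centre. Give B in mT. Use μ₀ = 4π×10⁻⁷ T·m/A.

B ≈ 2.10 mT

For an N-turn flat coil, B = Nμ₀IR²/[2(R²+z²)^(3/2)] with R = 0.0421 m, z = 0.078 m.
B = 328 × 6.40×10⁻⁶ T = 2.10×10⁻³ T.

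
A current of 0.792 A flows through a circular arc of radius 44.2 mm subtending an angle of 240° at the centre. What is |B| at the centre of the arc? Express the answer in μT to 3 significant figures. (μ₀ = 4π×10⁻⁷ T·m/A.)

B ≈ 7.51 μT

The Biot–Savart field of a circular arc at its centre is B = μ₀Iφ/(4πR), with φ = 4.189 rad.
B = (4π×10⁻⁷ × 0.792 × 4.189) / (4π × 0.0442) = 7.51×10⁻⁶ T.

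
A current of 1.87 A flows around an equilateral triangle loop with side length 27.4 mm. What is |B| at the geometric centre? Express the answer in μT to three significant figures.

Each side is a finite straight segment at perpendicular distance d = a/(2 tan(π/3)) = 0.00791 m from the centre, with end-angles ±π/3.
One side contributes B₁ = (μ₀I/4πd)·2 sin(π/3) = 4.09×10⁻⁵ T.
All 3 sides add in the same direction: B = 3 × 4.09×10⁻⁵ = 1.23×10⁻⁴ T.

B ≈ 123 μT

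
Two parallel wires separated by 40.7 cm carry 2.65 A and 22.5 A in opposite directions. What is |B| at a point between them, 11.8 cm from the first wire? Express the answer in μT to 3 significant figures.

B ≈ 20.1 μT

Each long wire gives B = μ₀I/(2πd). Distances are d₁ = 0.118 m and d₂ = 0.289 m.
B₁ = 4.49×10⁻⁶ T, B₂ = 1.56×10⁻⁵ T.
Between antiparallel currents both contributions point the same way, so they add. B = B₁ + B₂ = 4.49×10⁻⁶ + 1.56×10⁻⁵ = 2.01×10⁻⁵ T.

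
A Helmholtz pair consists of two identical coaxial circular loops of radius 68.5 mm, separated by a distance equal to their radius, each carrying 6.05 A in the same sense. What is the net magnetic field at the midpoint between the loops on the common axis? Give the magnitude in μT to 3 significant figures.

Each loop contributes B = μ₀IR²/[2(R²+z²)^(3/2)] on the axis, with z measured from that loop.
Loop 1 (z = 0.03425 m): B₁ = 3.97×10⁻⁵ T. Loop 2 (z = 0.03425 m): B₂ = 3.97×10⁻⁵ T.
The fields add: B = B₁ + B₂ = 7.94×10⁻⁵ T.

B ≈ 79.4 μT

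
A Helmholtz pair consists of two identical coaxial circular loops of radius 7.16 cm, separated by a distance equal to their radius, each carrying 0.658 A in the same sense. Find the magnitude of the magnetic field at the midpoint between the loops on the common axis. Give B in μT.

B ≈ 8.26 μT

Each loop contributes B = μ₀IR²/[2(R²+z²)^(3/2)] on the axis, with z measured from that loop.
Loop 1 (z = 0.0358 m): B₁ = 4.13×10⁻⁶ T. Loop 2 (z = 0.0358 m): B₂ = 4.13×10⁻⁶ T.
The fields add: B = B₁ + B₂ = 8.26×10⁻⁶ T.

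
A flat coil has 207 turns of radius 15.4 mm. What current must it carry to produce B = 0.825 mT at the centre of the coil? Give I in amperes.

I ≈ 0.0977 A

For an N-turn coil, B = Nμ₀I/(2R) with R = 0.0154 m, so I = 2RB/(Nμ₀) = 2 × 0.0154 × 8.25×10⁻⁴ / (207 × 4π×10⁻⁷) = 9.77×10⁻² A.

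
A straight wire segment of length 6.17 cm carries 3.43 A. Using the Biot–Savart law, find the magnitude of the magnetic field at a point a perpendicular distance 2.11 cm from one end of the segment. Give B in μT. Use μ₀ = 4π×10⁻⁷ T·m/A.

B ≈ 15.4 μT

For a finite straight segment, B = (μ₀I/4πd)(sinθ₁ + sinθ₂), where θ₁, θ₂ are the angles from the perpendicular to each end.
The perpendicular foot is at one end, so the two end-offsets along the wire are 0 and L = 0.0617 m.
sinθ₁ = 0/√(0²+0.0211²) = 0.0000; sinθ₂ = 0.0617/√(0.0617²+0.0211²) = 0.9462.
B = (4π×10⁻⁷ × 3.43) / (4π × 0.0211) × (0.0000 + 0.9462) = 1.54×10⁻⁵ T.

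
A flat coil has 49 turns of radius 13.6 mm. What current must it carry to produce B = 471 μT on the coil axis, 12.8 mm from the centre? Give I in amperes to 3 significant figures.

I ≈ 0.539 A

For an N-turn coil, B = Nμ₀IR²/[2(R²+z²)^(3/2)] with R = 0.0136 m, z = 0.0128 m, so I = 2B(R²+z²)^(3/2)/(Nμ₀R²) = 2 × 4.71×10⁻⁴ × 6.51×10⁻⁶ / (49 × 4π×10⁻⁷ × 0.000185) = 0.539 A.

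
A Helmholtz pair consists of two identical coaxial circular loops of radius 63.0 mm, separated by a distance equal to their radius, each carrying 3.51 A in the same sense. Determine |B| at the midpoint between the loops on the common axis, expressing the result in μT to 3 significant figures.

Each loop contributes B = μ₀IR²/[2(R²+z²)^(3/2)] on the axis, with z measured from that loop.
Loop 1 (z = 0.0315 m): B₁ = 2.50×10⁻⁵ T. Loop 2 (z = 0.0315 m): B₂ = 2.50×10⁻⁵ T.
The fields add: B = B₁ + B₂ = 5.01×10⁻⁵ T.

B ≈ 50.1 μT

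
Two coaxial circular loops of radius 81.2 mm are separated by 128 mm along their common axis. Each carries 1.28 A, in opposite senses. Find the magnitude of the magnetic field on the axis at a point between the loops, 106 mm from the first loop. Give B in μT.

B ≈ 6.68 μT

Each loop contributes B = μ₀IR²/[2(R²+z²)^(3/2)] on the axis, with z measured from that loop.
Loop 1 (z = 0.106 m): B₁ = 2.23×10⁻⁶ T. Loop 2 (z = 0.022 m): B₂ = 8.91×10⁻⁶ T.
The fields oppose: B = |B₁ − B₂| = 6.68×10⁻⁶ T.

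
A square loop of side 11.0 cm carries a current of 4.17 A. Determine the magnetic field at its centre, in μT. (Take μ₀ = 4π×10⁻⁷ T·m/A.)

Each side is a finite straight segment at perpendicular distance d = a/(2 tan(π/4)) = 0.055 m from the centre, with end-angles ±π/4.
One side contributes B₁ = (μ₀I/4πd)·2 sin(π/4) = 1.07×10⁻⁵ T.
All 4 sides add in the same direction: B = 4 × 1.07×10⁻⁵ = 4.29×10⁻⁵ T.

B ≈ 42.9 μT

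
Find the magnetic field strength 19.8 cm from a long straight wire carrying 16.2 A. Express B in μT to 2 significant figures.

For an infinitely long straight wire, B = μ₀I/(2πd).
B = (4π×10⁻⁷ × 16.2) / (2π × 0.198) = 1.64×10⁻⁵ T.

B ≈ 16 μT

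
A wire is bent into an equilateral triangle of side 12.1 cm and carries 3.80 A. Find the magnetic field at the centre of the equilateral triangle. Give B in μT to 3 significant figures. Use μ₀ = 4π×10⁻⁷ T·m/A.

B ≈ 56.5 μT

Each side is a finite straight segment at perpendicular distance d = a/(2 tan(π/3)) = 0.03493 m from the centre, with end-angles ±π/3.
One side contributes B₁ = (μ₀I/4πd)·2 sin(π/3) = 1.88×10⁻⁵ T.
All 3 sides add in the same direction: B = 3 × 1.88×10⁻⁵ = 5.65×10⁻⁵ T.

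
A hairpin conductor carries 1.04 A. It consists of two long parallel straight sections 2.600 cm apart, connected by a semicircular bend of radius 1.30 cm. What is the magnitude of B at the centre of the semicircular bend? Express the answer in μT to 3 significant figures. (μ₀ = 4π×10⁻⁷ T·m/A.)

B ≈ 41.1 μT

The semicircular arc contributes B_arc = μ₀I·π/(4πR) = μ₀I/(4R) = 2.51×10⁻⁵ T.
Each semi-infinite lead is at perpendicular distance R = 0.013 m from the centre, with the perpendicular foot at its near end, so it contributes μ₀I/(4πR); both point the same way, together 1.60×10⁻⁵ T.
Arc and leads all point the same direction: B = 2.51×10⁻⁵ + 1.60×10⁻⁵ = 4.11×10⁻⁵ T.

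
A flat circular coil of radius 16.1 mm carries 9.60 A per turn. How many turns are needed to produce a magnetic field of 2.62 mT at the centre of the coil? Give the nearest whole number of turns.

N = 7

For an N-turn coil, B = Nμ₀I/(2R). A single turn gives B₁ = 3.75×10⁻⁴ T with R = 0.0161 m.
N = B/B₁ = 2.62×10⁻³ / 3.75×10⁻⁴ = 6.99.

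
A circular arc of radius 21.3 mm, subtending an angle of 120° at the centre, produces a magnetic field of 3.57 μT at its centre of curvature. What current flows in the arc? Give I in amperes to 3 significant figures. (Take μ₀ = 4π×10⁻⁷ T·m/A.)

I ≈ 0.363 A

For a circular arc, B = μ₀Iφ/(4πR) with φ in radians; here φ = 2.094 rad.
So I = 4πRB/(μ₀φ) = 4π × 0.0213 × 3.57×10⁻⁶ / (4π×10⁻⁷ × 2.094) = 0.363 A.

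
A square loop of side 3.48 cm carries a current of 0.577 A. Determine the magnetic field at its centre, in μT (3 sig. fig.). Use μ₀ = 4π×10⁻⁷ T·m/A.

Each side is a finite straight segment at perpendicular distance d = a/(2 tan(π/4)) = 0.0174 m from the centre, with end-angles ±π/4.
One side contributes B₁ = (μ₀I/4πd)·2 sin(π/4) = 4.69×10⁻⁶ T.
All 4 sides add in the same direction: B = 4 × 4.69×10⁻⁶ = 1.88×10⁻⁵ T.

B ≈ 18.8 μT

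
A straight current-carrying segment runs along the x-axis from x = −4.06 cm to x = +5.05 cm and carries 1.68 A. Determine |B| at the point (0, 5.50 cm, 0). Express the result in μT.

B ≈ 3.88 μT

For a finite straight segment, B = (μ₀I/4πd)(sinθ₁ + sinθ₂), where θ₁, θ₂ are the angles from the perpendicular to each end.
The perpendicular distance is d = 0.055 m; the end-offsets along the wire are a = 0.0406 m and b = 0.0505 m.
sinθ₁ = 0.0406/√(0.0406²+0.055²) = 0.5939; sinθ₂ = 0.0505/√(0.0505²+0.055²) = 0.6763.
B = (4π×10⁻⁷ × 1.68) / (4π × 0.055) × (0.5939 + 0.6763) = 3.88×10⁻⁶ T.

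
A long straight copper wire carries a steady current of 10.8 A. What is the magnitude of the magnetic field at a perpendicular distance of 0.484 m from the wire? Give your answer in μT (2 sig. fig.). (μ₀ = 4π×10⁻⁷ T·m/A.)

B ≈ 4.5 μT

For an infinitely long straight wire, B = μ₀I/(2πd).
B = (4π×10⁻⁷ × 10.8) / (2π × 0.484) = 4.46×10⁻⁶ T.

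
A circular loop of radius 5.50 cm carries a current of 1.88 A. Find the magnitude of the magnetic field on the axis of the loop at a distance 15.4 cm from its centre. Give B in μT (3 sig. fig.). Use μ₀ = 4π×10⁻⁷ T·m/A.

On the axis of a circular loop, B = μ₀IR² / [2(R²+z²)^(3/2)].
R² + z² = (0.055)² + (0.154)² = 0.02674 m², and (R²+z²)^(3/2) = 4.37×10⁻³ m³.
B = (4π×10⁻⁷ × 1.88 × 0.003025) / (2 × 4.37×10⁻³) = 8.17×10⁻⁷ T.

B ≈ 0.817 μT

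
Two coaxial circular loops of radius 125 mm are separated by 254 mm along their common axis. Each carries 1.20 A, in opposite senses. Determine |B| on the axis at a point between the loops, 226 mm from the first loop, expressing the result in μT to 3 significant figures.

B ≈ 4.92 μT

Each loop contributes B = μ₀IR²/[2(R²+z²)^(3/2)] on the axis, with z measured from that loop.
Loop 1 (z = 0.226 m): B₁ = 6.84×10⁻⁷ T. Loop 2 (z = 0.028 m): B₂ = 5.60×10⁻⁶ T.
The fields oppose: B = |B₁ − B₂| = 4.92×10⁻⁶ T.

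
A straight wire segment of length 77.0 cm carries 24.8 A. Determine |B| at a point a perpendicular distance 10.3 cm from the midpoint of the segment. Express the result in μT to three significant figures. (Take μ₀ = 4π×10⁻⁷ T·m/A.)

For a finite straight segment, B = (μ₀I/4πd)(sinθ₁ + sinθ₂), where θ₁, θ₂ are the angles from the perpendicular to each end.
The perpendicular from the point meets the wire at its midpoint, so each end is L/2 = 0.385 m away along the wire.
sinθ₁ = 0.385/√(0.385²+0.103²) = 0.9660; sinθ₂ = 0.385/√(0.385²+0.103²) = 0.9660.
B = (4π×10⁻⁷ × 24.8) / (4π × 0.103) × (0.9660 + 0.9660) = 4.65×10⁻⁵ T.

B ≈ 46.5 μT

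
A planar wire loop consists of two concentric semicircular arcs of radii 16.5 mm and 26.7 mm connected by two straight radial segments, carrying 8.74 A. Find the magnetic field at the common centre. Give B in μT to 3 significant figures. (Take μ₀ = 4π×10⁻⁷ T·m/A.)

B ≈ 63.6 μT

The radial connectors point toward the centre, so dl × r̂ = 0 and they contribute nothing.
Each semicircle gives μ₀I/(4R): inner arc 1.66×10⁻⁴ T, outer arc 1.03×10⁻⁴ T.
The two arcs carry current in opposite angular senses, so their fields oppose: B = |1.66×10⁻⁴ − 1.03×10⁻⁴| = 6.36×10⁻⁵ T.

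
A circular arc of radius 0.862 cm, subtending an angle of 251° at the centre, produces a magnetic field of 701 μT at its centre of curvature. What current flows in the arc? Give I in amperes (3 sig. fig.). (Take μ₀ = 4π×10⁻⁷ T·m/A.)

I ≈ 13.8 A

For a circular arc, B = μ₀Iφ/(4πR) with φ in radians; here φ = 4.381 rad.
So I = 4πRB/(μ₀φ) = 4π × 0.00862 × 7.01×10⁻⁴ / (4π×10⁻⁷ × 4.381) = 13.8 A.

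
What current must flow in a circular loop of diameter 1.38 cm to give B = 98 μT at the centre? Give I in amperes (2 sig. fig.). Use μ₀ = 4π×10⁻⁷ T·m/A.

At the centre of a circular loop B = μ₀I/(2R), so I = 2RB/μ₀.
With R = 0.0069 m, I = 2 × 0.0069 × 9.80×10⁻⁵ / (4π×10⁻⁷) = 1.08 A.

I ≈ 1.1 A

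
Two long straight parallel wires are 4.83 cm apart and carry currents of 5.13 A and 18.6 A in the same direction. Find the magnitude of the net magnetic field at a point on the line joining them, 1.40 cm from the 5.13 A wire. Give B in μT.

Each long wire gives B = μ₀I/(2πd). Distances are d₁ = 0.014 m and d₂ = 0.0343 m.
B₁ = 7.33×10⁻⁵ T, B₂ = 1.08×10⁻⁴ T.
Between parallel currents the two contributions point in opposite directions, so they subtract. B = |B₁ − B₂| = |7.33×10⁻⁵ − 1.08×10⁻⁴| = 3.52×10⁻⁵ T.

B ≈ 35.2 μT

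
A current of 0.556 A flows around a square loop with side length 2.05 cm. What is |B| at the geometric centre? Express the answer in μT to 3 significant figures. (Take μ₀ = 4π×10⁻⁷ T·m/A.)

Each side is a finite straight segment at perpendicular distance d = a/(2 tan(π/4)) = 0.01025 m from the centre, with end-angles ±π/4.
One side contributes B₁ = (μ₀I/4πd)·2 sin(π/4) = 7.67×10⁻⁶ T.
All 4 sides add in the same direction: B = 4 × 7.67×10⁻⁶ = 3.07×10⁻⁵ T.

B ≈ 30.7 μT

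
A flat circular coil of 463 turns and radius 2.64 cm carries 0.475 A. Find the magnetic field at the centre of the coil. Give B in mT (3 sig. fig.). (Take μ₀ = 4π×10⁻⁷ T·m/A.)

B ≈ 5.23 mT

For an N-turn flat coil, B = Nμ₀I/(2R) with R = 0.0264 m.
B = 463 × 1.13×10⁻⁵ T = 5.23×10⁻³ T.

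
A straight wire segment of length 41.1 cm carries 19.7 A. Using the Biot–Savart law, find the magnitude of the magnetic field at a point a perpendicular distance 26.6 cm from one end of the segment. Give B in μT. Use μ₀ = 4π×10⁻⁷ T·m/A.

B ≈ 6.22 μT

For a finite straight segment, B = (μ₀I/4πd)(sinθ₁ + sinθ₂), where θ₁, θ₂ are the angles from the perpendicular to each end.
The perpendicular foot is at one end, so the two end-offsets along the wire are 0 and L = 0.411 m.
sinθ₁ = 0/√(0²+0.266²) = 0.0000; sinθ₂ = 0.411/√(0.411²+0.266²) = 0.8395.
B = (4π×10⁻⁷ × 19.7) / (4π × 0.266) × (0.0000 + 0.8395) = 6.22×10⁻⁶ T.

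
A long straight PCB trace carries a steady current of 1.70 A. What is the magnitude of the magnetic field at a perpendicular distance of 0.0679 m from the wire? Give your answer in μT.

B ≈ 5.01 μT

For an infinitely long straight wire, B = μ₀I/(2πd).
B = (4π×10⁻⁷ × 1.70) / (2π × 0.0679) = 5.01×10⁻⁶ T.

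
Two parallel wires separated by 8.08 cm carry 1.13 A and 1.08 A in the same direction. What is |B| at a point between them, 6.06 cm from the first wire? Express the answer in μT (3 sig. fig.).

B ≈ 6.96 μT

Each long wire gives B = μ₀I/(2πd). Distances are d₁ = 0.0606 m and d₂ = 0.0202 m.
B₁ = 3.73×10⁻⁶ T, B₂ = 1.07×10⁻⁵ T.
Between parallel currents the two contributions point in opposite directions, so they subtract. B = |B₁ − B₂| = |3.73×10⁻⁶ − 1.07×10⁻⁵| = 6.96×10⁻⁶ T.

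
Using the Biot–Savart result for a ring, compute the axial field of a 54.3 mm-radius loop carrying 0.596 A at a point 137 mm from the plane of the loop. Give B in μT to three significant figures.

B ≈ 0.345 μT

On the axis of a circular loop, B = μ₀IR² / [2(R²+z²)^(3/2)].
R² + z² = (0.0543)² + (0.137)² = 0.02172 m², and (R²+z²)^(3/2) = 3.20×10⁻³ m³.
B = (4π×10⁻⁷ × 0.596 × 0.002948) / (2 × 3.20×10⁻³) = 3.45×10⁻⁷ T.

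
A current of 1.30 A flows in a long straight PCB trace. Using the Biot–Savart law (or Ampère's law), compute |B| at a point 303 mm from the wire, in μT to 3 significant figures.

For an infinitely long straight wire, B = μ₀I/(2πd).
B = (4π×10⁻⁷ × 1.30) / (2π × 0.303) = 8.58×10⁻⁷ T.

B ≈ 0.858 μT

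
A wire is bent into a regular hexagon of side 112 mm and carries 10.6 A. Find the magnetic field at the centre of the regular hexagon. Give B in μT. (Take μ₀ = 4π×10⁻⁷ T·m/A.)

B ≈ 65.6 μT

Each side is a finite straight segment at perpendicular distance d = a/(2 tan(π/6)) = 0.09699 m from the centre, with end-angles ±π/6.
One side contributes B₁ = (μ₀I/4πd)·2 sin(π/6) = 1.09×10⁻⁵ T.
All 6 sides add in the same direction: B = 6 × 1.09×10⁻⁵ = 6.56×10⁻⁵ T.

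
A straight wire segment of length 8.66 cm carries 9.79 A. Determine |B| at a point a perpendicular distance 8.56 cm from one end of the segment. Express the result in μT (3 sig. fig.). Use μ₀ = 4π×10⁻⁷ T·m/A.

B ≈ 8.13 μT

For a finite straight segment, B = (μ₀I/4πd)(sinθ₁ + sinθ₂), where θ₁, θ₂ are the angles from the perpendicular to each end.
The perpendicular foot is at one end, so the two end-offsets along the wire are 0 and L = 0.0866 m.
sinθ₁ = 0/√(0²+0.0856²) = 0.0000; sinθ₂ = 0.0866/√(0.0866²+0.0856²) = 0.7112.
B = (4π×10⁻⁷ × 9.79) / (4π × 0.0856) × (0.0000 + 0.7112) = 8.13×10⁻⁶ T.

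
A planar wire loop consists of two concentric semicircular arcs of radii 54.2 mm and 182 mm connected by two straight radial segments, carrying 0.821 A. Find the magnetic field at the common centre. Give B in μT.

The radial connectors point toward the centre, so dl × r̂ = 0 and they contribute nothing.
Each semicircle gives μ₀I/(4R): inner arc 4.76×10⁻⁶ T, outer arc 1.42×10⁻⁶ T.
The two arcs carry current in opposite angular senses, so their fields oppose: B = |4.76×10⁻⁶ − 1.42×10⁻⁶| = 3.34×10⁻⁶ T.

B ≈ 3.34 μT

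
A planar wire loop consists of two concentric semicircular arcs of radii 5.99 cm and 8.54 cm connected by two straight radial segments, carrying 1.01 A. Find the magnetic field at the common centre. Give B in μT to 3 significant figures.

The radial connectors point toward the centre, so dl × r̂ = 0 and they contribute nothing.
Each semicircle gives μ₀I/(4R): inner arc 5.30×10⁻⁶ T, outer arc 3.72×10⁻⁶ T.
The two arcs carry current in opposite angular senses, so their fields oppose: B = |5.30×10⁻⁶ − 3.72×10⁻⁶| = 1.58×10⁻⁶ T.

B ≈ 1.58 μT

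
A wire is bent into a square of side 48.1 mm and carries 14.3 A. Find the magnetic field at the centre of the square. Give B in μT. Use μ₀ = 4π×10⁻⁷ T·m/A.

Each side is a finite straight segment at perpendicular distance d = a/(2 tan(π/4)) = 0.02405 m from the centre, with end-angles ±π/4.
One side contributes B₁ = (μ₀I/4πd)·2 sin(π/4) = 8.41×10⁻⁵ T.
All 4 sides add in the same direction: B = 4 × 8.41×10⁻⁵ = 3.36×10⁻⁴ T.

B ≈ 336 μT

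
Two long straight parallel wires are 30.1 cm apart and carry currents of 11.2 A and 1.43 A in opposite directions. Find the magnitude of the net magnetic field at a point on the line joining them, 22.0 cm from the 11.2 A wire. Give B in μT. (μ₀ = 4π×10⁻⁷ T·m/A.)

Each long wire gives B = μ₀I/(2πd). Distances are d₁ = 0.22 m and d₂ = 0.081 m.
B₁ = 1.02×10⁻⁵ T, B₂ = 3.53×10⁻⁶ T.
Between antiparallel currents both contributions point the same way, so they add. B = B₁ + B₂ = 1.02×10⁻⁵ + 3.53×10⁻⁶ = 1.37×10⁻⁵ T.

B ≈ 13.7 μT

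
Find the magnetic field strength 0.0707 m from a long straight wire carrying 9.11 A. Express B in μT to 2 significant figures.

B ≈ 26 μT

For an infinitely long straight wire, B = μ₀I/(2πd).
B = (4π×10⁻⁷ × 9.11) / (2π × 0.0707) = 2.58×10⁻⁵ T.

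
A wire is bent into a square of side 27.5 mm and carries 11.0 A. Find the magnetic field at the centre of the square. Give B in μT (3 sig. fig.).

B ≈ 453 μT

Each side is a finite straight segment at perpendicular distance d = a/(2 tan(π/4)) = 0.01375 m from the centre, with end-angles ±π/4.
One side contributes B₁ = (μ₀I/4πd)·2 sin(π/4) = 1.13×10⁻⁴ T.
All 4 sides add in the same direction: B = 4 × 1.13×10⁻⁴ = 4.53×10⁻⁴ T.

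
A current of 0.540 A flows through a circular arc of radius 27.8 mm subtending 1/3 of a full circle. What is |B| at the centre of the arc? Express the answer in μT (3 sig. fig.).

B ≈ 4.07 μT

The Biot–Savart field of a circular arc at its centre is B = μ₀Iφ/(4πR), with φ = 2.094 rad.
B = (4π×10⁻⁷ × 0.540 × 2.094) / (4π × 0.0278) = 4.07×10⁻⁶ T.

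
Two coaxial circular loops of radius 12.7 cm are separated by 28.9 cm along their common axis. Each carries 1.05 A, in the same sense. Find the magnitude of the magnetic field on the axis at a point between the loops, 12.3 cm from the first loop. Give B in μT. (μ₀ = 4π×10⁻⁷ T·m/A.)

B ≈ 3.09 μT

Each loop contributes B = μ₀IR²/[2(R²+z²)^(3/2)] on the axis, with z measured from that loop.
Loop 1 (z = 0.123 m): B₁ = 1.93×10⁻⁶ T. Loop 2 (z = 0.166 m): B₂ = 1.17×10⁻⁶ T.
The fields add: B = B₁ + B₂ = 3.09×10⁻⁶ T.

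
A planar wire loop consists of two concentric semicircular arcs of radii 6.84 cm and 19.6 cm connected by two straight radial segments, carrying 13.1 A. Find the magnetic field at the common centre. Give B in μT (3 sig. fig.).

B ≈ 39.2 μT

The radial connectors point toward the centre, so dl × r̂ = 0 and they contribute nothing.
Each semicircle gives μ₀I/(4R): inner arc 6.02×10⁻⁵ T, outer arc 2.10×10⁻⁵ T.
The two arcs carry current in opposite angular senses, so their fields oppose: B = |6.02×10⁻⁵ − 2.10×10⁻⁵| = 3.92×10⁻⁵ T.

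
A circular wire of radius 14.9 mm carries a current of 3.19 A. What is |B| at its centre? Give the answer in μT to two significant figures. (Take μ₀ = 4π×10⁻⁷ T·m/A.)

B ≈ 130 μT

At the centre of a circular loop the Biot–Savart law gives B = μ₀I/(2R).
B = (4π×10⁻⁷ × 3.19) / (2 × 0.0149) = 1.35×10⁻⁴ T.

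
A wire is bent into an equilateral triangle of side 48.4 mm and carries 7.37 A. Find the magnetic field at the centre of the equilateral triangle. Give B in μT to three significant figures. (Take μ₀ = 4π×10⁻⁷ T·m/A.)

B ≈ 274 μT

Each side is a finite straight segment at perpendicular distance d = a/(2 tan(π/3)) = 0.01397 m from the centre, with end-angles ±π/3.
One side contributes B₁ = (μ₀I/4πd)·2 sin(π/3) = 9.14×10⁻⁵ T.
All 3 sides add in the same direction: B = 3 × 9.14×10⁻⁵ = 2.74×10⁻⁴ T.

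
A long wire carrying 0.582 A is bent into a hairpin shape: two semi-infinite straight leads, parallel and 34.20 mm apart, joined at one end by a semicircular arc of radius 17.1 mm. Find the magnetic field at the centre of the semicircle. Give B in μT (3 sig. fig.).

B ≈ 17.5 μT

The semicircular arc contributes B_arc = μ₀I·π/(4πR) = μ₀I/(4R) = 1.07×10⁻⁵ T.
Each semi-infinite lead is at perpendicular distance R = 0.0171 m from the centre, with the perpendicular foot at its near end, so it contributes μ₀I/(4πR); both point the same way, together 6.81×10⁻⁶ T.
Arc and leads all point the same direction: B = 1.07×10⁻⁵ + 6.81×10⁻⁶ = 1.75×10⁻⁵ T.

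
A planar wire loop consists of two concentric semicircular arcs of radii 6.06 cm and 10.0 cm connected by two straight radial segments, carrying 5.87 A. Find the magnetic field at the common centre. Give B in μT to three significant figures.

The radial connectors point toward the centre, so dl × r̂ = 0 and they contribute nothing.
Each semicircle gives μ₀I/(4R): inner arc 3.04×10⁻⁵ T, outer arc 1.84×10⁻⁵ T.
The two arcs carry current in opposite angular senses, so their fields oppose: B = |3.04×10⁻⁵ − 1.84×10⁻⁵| = 1.20×10⁻⁵ T.

B ≈ 12.0 μT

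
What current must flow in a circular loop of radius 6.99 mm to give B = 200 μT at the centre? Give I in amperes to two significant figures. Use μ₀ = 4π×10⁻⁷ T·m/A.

At the centre of a circular loop B = μ₀I/(2R), so I = 2RB/μ₀.
With R = 0.00699 m, I = 2 × 0.00699 × 2.00×10⁻⁴ / (4π×10⁻⁷) = 2.22 A.

I ≈ 2.2 A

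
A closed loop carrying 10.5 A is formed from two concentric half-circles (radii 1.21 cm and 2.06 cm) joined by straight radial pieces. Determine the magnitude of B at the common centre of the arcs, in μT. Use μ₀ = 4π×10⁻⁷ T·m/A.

The radial connectors point toward the centre, so dl × r̂ = 0 and they contribute nothing.
Each semicircle gives μ₀I/(4R): inner arc 2.73×10⁻⁴ T, outer arc 1.60×10⁻⁴ T.
The two arcs carry current in opposite angular senses, so their fields oppose: B = |2.73×10⁻⁴ − 1.60×10⁻⁴| = 1.12×10⁻⁴ T.

B ≈ 112 μT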